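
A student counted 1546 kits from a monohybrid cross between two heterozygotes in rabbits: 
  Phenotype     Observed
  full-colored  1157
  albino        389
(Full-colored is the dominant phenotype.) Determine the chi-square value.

For a monohybrid cross between heterozygotes with complete dominance, the expected phenotypic ratio is 3:1.
Under the 3:1 hypothesis (Σ ratio = 4, N = 1546):
  full-colored: 1546 × 3/4 = 1159.5
  albino: 1546 × 1/4 = 386.5
χ² = Σ (O − E)² / E
  full-colored: (1157 − 1159.5)² / 1159.5 = 0.0054
  albino: (389 − 386.5)² / 386.5 = 0.0162
χ² = 0.0054 + 0.0162 = 0.0216 ≈ 0.022

0.022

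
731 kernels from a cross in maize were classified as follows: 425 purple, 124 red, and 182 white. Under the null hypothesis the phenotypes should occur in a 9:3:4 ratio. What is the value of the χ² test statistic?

The 9:3:4 ratio has 16 parts, so with N = 731 the expected counts are:
  purple: 731 × 9/16 = 411.1875
  red: 731 × 3/16 = 137.0625
  white: 731 × 4/16 = 182.75
χ² = Σ (O − E)² / E
  purple: (425 − 411.1875)² / 411.1875 = 0.4640
  red: (124 − 137.0625)² / 137.0625 = 1.2449
  white: (182 − 182.75)² / 182.75 = 0.0031
χ² = 0.4640 + 1.2449 + 0.0031 = 1.712

1.712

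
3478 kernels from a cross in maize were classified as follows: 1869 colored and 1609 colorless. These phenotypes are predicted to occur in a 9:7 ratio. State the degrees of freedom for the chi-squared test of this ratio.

1

A goodness-of-fit test with 2 phenotype classes has df = 2 − 1 = 1.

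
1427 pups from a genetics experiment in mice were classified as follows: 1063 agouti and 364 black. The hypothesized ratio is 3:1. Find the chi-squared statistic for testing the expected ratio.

Total ratio parts = 4. Expected numbers out of 1427:
  agouti: 1427 × 3/4 = 1070.25
  black: 1427 × 1/4 = 356.75
χ² = Σ (O − E)² / E
  agouti: (1063 − 1070.25)² / 1070.25 = 0.0491
  black: (364 − 356.75)² / 356.75 = 0.1473
χ² = 0.0491 + 0.1473 = 0.1964 ≈ 0.196

0.196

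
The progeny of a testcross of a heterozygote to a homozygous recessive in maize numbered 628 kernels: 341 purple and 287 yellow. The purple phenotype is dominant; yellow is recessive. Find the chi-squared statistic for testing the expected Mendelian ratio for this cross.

4.643

A testcross of a heterozygote (Aa × aa) gives a 1:1 phenotypic ratio.
The 1:1 ratio has 2 parts, so with N = 628 the expected counts are:
  purple: 628 × 1/2 = 314
  yellow: 628 × 1/2 = 314
χ² = Σ (O − E)² / E
  purple: (341 − 314)² / 314 = 2.3217
  yellow: (287 − 314)² / 314 = 2.3217
χ² = 2.3217 + 2.3217 = 4.6434 ≈ 4.643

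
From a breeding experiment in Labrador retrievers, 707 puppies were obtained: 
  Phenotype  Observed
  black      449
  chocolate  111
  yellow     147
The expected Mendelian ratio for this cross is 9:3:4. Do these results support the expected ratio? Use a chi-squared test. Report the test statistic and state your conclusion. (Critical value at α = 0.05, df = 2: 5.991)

The 9:3:4 ratio has 16 parts, so with N = 707 the expected counts are:
  black: 707 × 9/16 = 397.6875
  chocolate: 707 × 3/16 = 132.5625
  yellow: 707 × 4/16 = 176.75
χ² = Σ (O − E)² / E
  black: (449 − 397.6875)² / 397.6875 = 6.6207
  chocolate: (111 − 132.5625)² / 132.5625 = 3.5073
  yellow: (147 − 176.75)² / 176.75 = 5.0074
χ² = 6.6207 + 3.5073 + 5.0074 = 15.1354 ≈ 15.135
Degrees of freedom = 3 − 1 = 2; critical value at α = 0.05 is 5.991.
Since 15.135 > 5.991, we reject the null hypothesis — the data do not fit the 9:3:4 ratio.

15.135; not consistent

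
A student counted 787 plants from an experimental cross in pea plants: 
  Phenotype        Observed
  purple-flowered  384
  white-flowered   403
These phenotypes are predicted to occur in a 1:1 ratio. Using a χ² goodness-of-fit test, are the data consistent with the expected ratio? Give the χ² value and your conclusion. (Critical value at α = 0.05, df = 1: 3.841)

Expected counts for N = 787 under a 1:1 ratio (total parts = 2):
  purple-flowered: 787 × 1/2 = 393.5
  white-flowered: 787 × 1/2 = 393.5
χ² = Σ (O − E)² / E
  purple-flowered: (384 − 393.5)² / 393.5 = 0.2294
  white-flowered: (403 − 393.5)² / 393.5 = 0.2294
χ² = 0.2294 + 0.2294 = 0.4588 ≈ 0.459
Degrees of freedom = 2 − 1 = 1; critical value at α = 0.05 is 3.841.
Since 0.459 < 3.841, we fail to reject the null hypothesis — the data are consistent with the 1:1 ratio.

0.459; consistent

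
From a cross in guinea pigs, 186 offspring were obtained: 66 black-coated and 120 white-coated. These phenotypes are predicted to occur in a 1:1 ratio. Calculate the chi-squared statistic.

15.677

Under the 1:1 hypothesis (Σ ratio = 2, N = 186):
  black-coated: 186 × 1/2 = 93
  white-coated: 186 × 1/2 = 93
χ² = Σ (O − E)² / E
  black-coated: (66 − 93)² / 93 = 7.8387
  white-coated: (120 − 93)² / 93 = 7.8387
χ² = 7.8387 + 7.8387 = 15.6774 ≈ 15.677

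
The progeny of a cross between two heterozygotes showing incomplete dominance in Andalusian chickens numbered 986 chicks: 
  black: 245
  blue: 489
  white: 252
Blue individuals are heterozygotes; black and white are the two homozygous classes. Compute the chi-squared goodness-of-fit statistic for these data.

With incomplete dominance, a heterozygote × heterozygote cross gives a 1:2:1 phenotypic ratio.
Expected counts for N = 986 under a 1:2:1 ratio (total parts = 4):
  black: 986 × 1/4 = 246.5
  blue: 986 × 2/4 = 493
  white: 986 × 1/4 = 246.5
χ² = Σ (O − E)² / E
  black: (245 − 246.5)² / 246.5 = 0.0091
  blue: (489 − 493)² / 493 = 0.0325
  white: (252 − 246.5)² / 246.5 = 0.1227
χ² = 0.0091 + 0.0325 + 0.1227 = 0.1643 ≈ 0.164

0.164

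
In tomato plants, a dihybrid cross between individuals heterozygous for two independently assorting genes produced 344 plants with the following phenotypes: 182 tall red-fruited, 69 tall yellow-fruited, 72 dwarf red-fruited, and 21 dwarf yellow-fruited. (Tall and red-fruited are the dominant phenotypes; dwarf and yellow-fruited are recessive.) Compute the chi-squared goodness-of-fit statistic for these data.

1.881

A dihybrid F₂ with independent assortment and complete dominance at both loci gives a 9:3:3:1 phenotypic ratio.
Under the 9:3:3:1 hypothesis (Σ ratio = 16, N = 344):
  tall red-fruited: 344 × 9/16 = 193.5
  tall yellow-fruited: 344 × 3/16 = 64.5
  dwarf red-fruited: 344 × 3/16 = 64.5
  dwarf yellow-fruited: 344 × 1/16 = 21.5
χ² = Σ (O − E)² / E
  tall red-fruited: (182 − 193.5)² / 193.5 = 0.6835
  tall yellow-fruited: (69 − 64.5)² / 64.5 = 0.3140
  dwarf red-fruited: (72 − 64.5)² / 64.5 = 0.8721
  dwarf yellow-fruited: (21 − 21.5)² / 21.5 = 0.0116
χ² = 0.6835 + 0.3140 + 0.8721 + 0.0116 = 1.8812 ≈ 1.881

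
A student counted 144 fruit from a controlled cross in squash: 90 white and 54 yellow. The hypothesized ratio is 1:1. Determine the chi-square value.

Total ratio parts = 2. Expected numbers out of 144:
  white: 144 × 1/2 = 72
  yellow: 144 × 1/2 = 72
χ² = Σ (O − E)² / E
  white: (90 − 72)² / 72 = 4.5000
  yellow: (54 − 72)² / 72 = 4.5000
χ² = 4.5000 + 4.5000 = 9.000

9.000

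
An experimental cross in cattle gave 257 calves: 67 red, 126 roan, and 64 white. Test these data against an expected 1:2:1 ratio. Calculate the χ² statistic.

The 1:2:1 ratio has 4 parts, so with N = 257 the expected counts are:
  red: 257 × 1/4 = 64.25
  roan: 257 × 2/4 = 128.5
  white: 257 × 1/4 = 64.25
χ² = Σ (O − E)² / E
  red: (67 − 64.25)² / 64.25 = 0.1177
  roan: (126 − 128.5)² / 128.5 = 0.0486
  white: (64 − 64.25)² / 64.25 = 0.0010
χ² = 0.1177 + 0.0486 + 0.0010 = 0.1673 ≈ 0.167

0.167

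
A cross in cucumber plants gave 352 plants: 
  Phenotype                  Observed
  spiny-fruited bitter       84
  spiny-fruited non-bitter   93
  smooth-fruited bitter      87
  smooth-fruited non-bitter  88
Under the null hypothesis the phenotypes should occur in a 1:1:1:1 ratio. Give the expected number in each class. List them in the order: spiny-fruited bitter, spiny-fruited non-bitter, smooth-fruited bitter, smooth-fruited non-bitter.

Expected counts for N = 352 under a 1:1:1:1 ratio (total parts = 4):
  spiny-fruited bitter: 352 × 1/4 = 88
  spiny-fruited non-bitter: 352 × 1/4 = 88
  smooth-fruited bitter: 352 × 1/4 = 88
  smooth-fruited non-bitter: 352 × 1/4 = 88

88, 88, 88, 88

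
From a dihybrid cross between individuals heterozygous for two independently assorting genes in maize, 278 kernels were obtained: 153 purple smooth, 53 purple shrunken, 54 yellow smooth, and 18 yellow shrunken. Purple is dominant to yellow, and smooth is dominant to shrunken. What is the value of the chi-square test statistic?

0.177

A dihybrid F₂ with independent assortment and complete dominance at both loci gives a 9:3:3:1 phenotypic ratio.
Expected counts for N = 278 under a 9:3:3:1 ratio (total parts = 16):
  purple smooth: 278 × 9/16 = 156.375
  purple shrunken: 278 × 3/16 = 52.125
  yellow smooth: 278 × 3/16 = 52.125
  yellow shrunken: 278 × 1/16 = 17.375
χ² = Σ (O − E)² / E
  purple smooth: (153 − 156.375)² / 156.375 = 0.0728
  purple shrunken: (53 − 52.125)² / 52.125 = 0.0147
  yellow smooth: (54 − 52.125)² / 52.125 = 0.0674
  yellow shrunken: (18 − 17.375)² / 17.375 = 0.0225
χ² = 0.0728 + 0.0147 + 0.0674 + 0.0225 = 0.1774 ≈ 0.177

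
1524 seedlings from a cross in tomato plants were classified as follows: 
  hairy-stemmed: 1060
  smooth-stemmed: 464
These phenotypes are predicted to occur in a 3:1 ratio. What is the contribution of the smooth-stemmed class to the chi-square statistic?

Total ratio parts = 4. Expected numbers out of 1524:
  hairy-stemmed: 1524 × 3/4 = 1143
  smooth-stemmed: 1524 × 1/4 = 381
Contribution of smooth-stemmed: (464 − 381)² / 381 = 18.0814

18.081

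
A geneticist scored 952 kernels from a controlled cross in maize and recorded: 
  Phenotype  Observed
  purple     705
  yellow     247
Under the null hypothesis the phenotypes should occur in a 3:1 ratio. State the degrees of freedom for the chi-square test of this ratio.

A goodness-of-fit test with 2 phenotype classes has df = 2 − 1 = 1.

1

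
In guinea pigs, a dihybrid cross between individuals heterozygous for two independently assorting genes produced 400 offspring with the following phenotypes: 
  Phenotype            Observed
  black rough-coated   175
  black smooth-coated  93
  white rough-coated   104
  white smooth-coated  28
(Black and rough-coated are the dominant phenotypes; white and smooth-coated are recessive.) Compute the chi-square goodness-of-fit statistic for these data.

27.004

A dihybrid F₂ with independent assortment and complete dominance at both loci gives a 9:3:3:1 phenotypic ratio.
Total ratio parts = 16. Expected numbers out of 400:
  black rough-coated: 400 × 9/16 = 225
  black smooth-coated: 400 × 3/16 = 75
  white rough-coated: 400 × 3/16 = 75
  white smooth-coated: 400 × 1/16 = 25
χ² = Σ (O − E)² / E
  black rough-coated: (175 − 225)² / 225 = 11.1111
  black smooth-coated: (93 − 75)² / 75 = 4.3200
  white rough-coated: (104 − 75)² / 75 = 11.2133
  white smooth-coated: (28 − 25)² / 25 = 0.3600
χ² = 11.1111 + 4.3200 + 11.2133 + 0.3600 = 27.0044 ≈ 27.004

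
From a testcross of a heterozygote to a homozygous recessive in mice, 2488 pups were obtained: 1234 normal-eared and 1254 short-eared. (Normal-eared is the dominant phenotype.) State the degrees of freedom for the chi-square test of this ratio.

A testcross of a heterozygote (Aa × aa) gives a 1:1 phenotypic ratio.
A goodness-of-fit test with 2 phenotype classes has df = 2 − 1 = 1.

1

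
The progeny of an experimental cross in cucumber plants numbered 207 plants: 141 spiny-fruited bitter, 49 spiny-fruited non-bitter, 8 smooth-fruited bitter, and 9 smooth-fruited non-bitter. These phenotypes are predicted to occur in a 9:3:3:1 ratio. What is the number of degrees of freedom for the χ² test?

3

A goodness-of-fit test with 4 phenotype classes has df = 4 − 1 = 3.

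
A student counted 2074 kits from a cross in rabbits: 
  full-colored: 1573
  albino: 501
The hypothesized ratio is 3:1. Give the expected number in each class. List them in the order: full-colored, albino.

Under the 3:1 hypothesis (Σ ratio = 4, N = 2074):
  full-colored: 2074 × 3/4 = 1555.5
  albino: 2074 × 1/4 = 518.5

1555.5, 518.5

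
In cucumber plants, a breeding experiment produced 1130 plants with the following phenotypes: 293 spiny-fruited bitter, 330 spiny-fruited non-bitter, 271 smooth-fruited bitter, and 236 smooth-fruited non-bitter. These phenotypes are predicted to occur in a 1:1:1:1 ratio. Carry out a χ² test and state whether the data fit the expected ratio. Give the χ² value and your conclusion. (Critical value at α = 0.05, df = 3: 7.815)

16.499; not consistent

Total ratio parts = 4. Expected numbers out of 1130:
  spiny-fruited bitter: 1130 × 1/4 = 282.5
  spiny-fruited non-bitter: 1130 × 1/4 = 282.5
  smooth-fruited bitter: 1130 × 1/4 = 282.5
  smooth-fruited non-bitter: 1130 × 1/4 = 282.5
χ² = Σ (O − E)² / E
  spiny-fruited bitter: (293 − 282.5)² / 282.5 = 0.3903
  spiny-fruited non-bitter: (330 − 282.5)² / 282.5 = 7.9867
  smooth-fruited bitter: (271 − 282.5)² / 282.5 = 0.4681
  smooth-fruited non-bitter: (236 − 282.5)² / 282.5 = 7.6540
χ² = 0.3903 + 7.9867 + 0.4681 + 7.6540 = 16.4991 ≈ 16.499
Degrees of freedom = 4 − 1 = 3; critical value at α = 0.05 is 7.815.
Since 16.499 > 7.815, we reject the null hypothesis — the data do not fit the 1:1:1:1 ratio.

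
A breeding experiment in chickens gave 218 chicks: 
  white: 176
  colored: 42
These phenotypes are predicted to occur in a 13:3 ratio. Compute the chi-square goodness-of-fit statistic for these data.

Under the 13:3 hypothesis (Σ ratio = 16, N = 218):
  white: 218 × 13/16 = 177.125
  colored: 218 × 3/16 = 40.875
χ² = Σ (O − E)² / E
  white: (176 − 177.125)² / 177.125 = 0.0071
  colored: (42 − 40.875)² / 40.875 = 0.0310
χ² = 0.0071 + 0.0310 = 0.0381 ≈ 0.038

0.038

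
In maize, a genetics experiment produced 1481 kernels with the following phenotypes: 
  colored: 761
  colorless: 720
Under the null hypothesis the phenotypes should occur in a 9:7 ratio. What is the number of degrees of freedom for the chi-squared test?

1

A goodness-of-fit test with 2 phenotype classes has df = 2 − 1 = 1.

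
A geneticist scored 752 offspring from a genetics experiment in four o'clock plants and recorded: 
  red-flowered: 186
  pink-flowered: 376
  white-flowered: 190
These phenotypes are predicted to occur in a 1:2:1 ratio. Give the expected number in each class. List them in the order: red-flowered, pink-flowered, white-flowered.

188, 376, 188

Expected counts for N = 752 under a 1:2:1 ratio (total parts = 4):
  red-flowered: 752 × 1/4 = 188
  pink-flowered: 752 × 2/4 = 376
  white-flowered: 752 × 1/4 = 188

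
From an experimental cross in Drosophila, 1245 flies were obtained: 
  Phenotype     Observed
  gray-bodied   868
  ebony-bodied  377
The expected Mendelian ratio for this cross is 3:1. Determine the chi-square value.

The 3:1 ratio has 4 parts, so with N = 1245 the expected counts are:
  gray-bodied: 1245 × 3/4 = 933.75
  ebony-bodied: 1245 × 1/4 = 311.25
χ² = Σ (O − E)² / E
  gray-bodied: (868 − 933.75)² / 933.75 = 4.6298
  ebony-bodied: (377 − 311.25)² / 311.25 = 13.8894
χ² = 4.6298 + 13.8894 = 18.5192 ≈ 18.519

18.519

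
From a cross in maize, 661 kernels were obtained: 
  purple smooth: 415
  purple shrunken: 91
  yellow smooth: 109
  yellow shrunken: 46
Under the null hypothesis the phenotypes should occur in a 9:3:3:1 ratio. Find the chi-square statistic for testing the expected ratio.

16.102

Expected counts for N = 661 under a 9:3:3:1 ratio (total parts = 16):
  purple smooth: 661 × 9/16 = 371.8125
  purple shrunken: 661 × 3/16 = 123.9375
  yellow smooth: 661 × 3/16 = 123.9375
  yellow shrunken: 661 × 1/16 = 41.3125
χ² = Σ (O − E)² / E
  purple smooth: (415 − 371.8125)² / 371.8125 = 5.0164
  purple shrunken: (91 − 123.9375)² / 123.9375 = 8.7534
  yellow smooth: (109 − 123.9375)² / 123.9375 = 1.8003
  yellow shrunken: (46 − 41.3125)² / 41.3125 = 0.5319
χ² = 5.0164 + 8.7534 + 1.8003 + 0.5319 = 16.102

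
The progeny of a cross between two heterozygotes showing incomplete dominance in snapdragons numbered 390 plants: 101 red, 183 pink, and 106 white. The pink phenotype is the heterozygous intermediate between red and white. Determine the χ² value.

With incomplete dominance, a heterozygote × heterozygote cross gives a 1:2:1 phenotypic ratio.
Total ratio parts = 4. Expected numbers out of 390:
  red: 390 × 1/4 = 97.5
  pink: 390 × 2/4 = 195
  white: 390 × 1/4 = 97.5
χ² = Σ (O − E)² / E
  red: (101 − 97.5)² / 97.5 = 0.1256
  pink: (183 − 195)² / 195 = 0.7385
  white: (106 − 97.5)² / 97.5 = 0.7410
χ² = 0.1256 + 0.7385 + 0.7410 = 1.6051 ≈ 1.605

1.605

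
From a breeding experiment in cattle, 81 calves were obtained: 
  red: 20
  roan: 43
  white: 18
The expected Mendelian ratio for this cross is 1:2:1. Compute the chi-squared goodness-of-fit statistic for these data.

The 1:2:1 ratio has 4 parts, so with N = 81 the expected counts are:
  red: 81 × 1/4 = 20.25
  roan: 81 × 2/4 = 40.5
  white: 81 × 1/4 = 20.25
χ² = Σ (O − E)² / E
  red: (20 − 20.25)² / 20.25 = 0.0031
  roan: (43 − 40.5)² / 40.5 = 0.1543
  white: (18 − 20.25)² / 20.25 = 0.2500
χ² = 0.0031 + 0.1543 + 0.2500 = 0.4074 ≈ 0.407

0.407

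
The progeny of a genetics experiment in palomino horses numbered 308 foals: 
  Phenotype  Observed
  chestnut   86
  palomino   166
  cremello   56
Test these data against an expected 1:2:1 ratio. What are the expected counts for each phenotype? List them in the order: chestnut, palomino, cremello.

The 1:2:1 ratio has 4 parts, so with N = 308 the expected counts are:
  chestnut: 308 × 1/4 = 77
  palomino: 308 × 2/4 = 154
  cremello: 308 × 1/4 = 77

77, 154, 77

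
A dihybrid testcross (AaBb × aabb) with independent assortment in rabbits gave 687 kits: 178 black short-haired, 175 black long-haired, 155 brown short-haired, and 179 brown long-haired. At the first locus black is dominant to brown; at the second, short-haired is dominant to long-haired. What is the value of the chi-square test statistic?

2.229

A dihybrid testcross with independent assortment gives a 1:1:1:1 ratio.
The 1:1:1:1 ratio has 4 parts, so with N = 687 the expected counts are:
  black short-haired: 687 × 1/4 = 171.75
  black long-haired: 687 × 1/4 = 171.75
  brown short-haired: 687 × 1/4 = 171.75
  brown long-haired: 687 × 1/4 = 171.75
χ² = Σ (O − E)² / E
  black short-haired: (178 − 171.75)² / 171.75 = 0.2274
  black long-haired: (175 − 171.75)² / 171.75 = 0.0615
  brown short-haired: (155 − 171.75)² / 171.75 = 1.6336
  brown long-haired: (179 − 171.75)² / 171.75 = 0.3060
χ² = 0.2274 + 0.0615 + 1.6336 + 0.3060 = 2.2285 ≈ 2.229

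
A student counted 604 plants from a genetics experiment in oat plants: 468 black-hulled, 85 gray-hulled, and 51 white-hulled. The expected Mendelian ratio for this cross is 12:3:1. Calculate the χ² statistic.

12.194

Expected counts for N = 604 under a 12:3:1 ratio (total parts = 16):
  black-hulled: 604 × 12/16 = 453
  gray-hulled: 604 × 3/16 = 113.25
  white-hulled: 604 × 1/16 = 37.75
χ² = Σ (O − E)² / E
  black-hulled: (468 − 453)² / 453 = 0.4967
  gray-hulled: (85 − 113.25)² / 113.25 = 7.0469
  white-hulled: (51 − 37.75)² / 37.75 = 4.6507
χ² = 0.4967 + 7.0469 + 4.6507 = 12.1943 ≈ 12.194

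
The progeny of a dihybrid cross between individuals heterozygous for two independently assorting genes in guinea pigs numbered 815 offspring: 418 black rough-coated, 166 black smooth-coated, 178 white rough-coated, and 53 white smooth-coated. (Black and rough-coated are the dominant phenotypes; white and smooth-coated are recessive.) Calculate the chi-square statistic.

8.940

A dihybrid F₂ with independent assortment and complete dominance at both loci gives a 9:3:3:1 phenotypic ratio.
Expected counts for N = 815 under a 9:3:3:1 ratio (total parts = 16):
  black rough-coated: 815 × 9/16 = 458.4375
  black smooth-coated: 815 × 3/16 = 152.8125
  white rough-coated: 815 × 3/16 = 152.8125
  white smooth-coated: 815 × 1/16 = 50.9375
χ² = Σ (O − E)² / E
  black rough-coated: (418 − 458.4375)² / 458.4375 = 3.5669
  black smooth-coated: (166 − 152.8125)² / 152.8125 = 1.1381
  white rough-coated: (178 − 152.8125)² / 152.8125 = 4.1516
  white smooth-coated: (53 − 50.9375)² / 50.9375 = 0.0835
χ² = 3.5669 + 1.1381 + 4.1516 + 0.0835 = 8.9401 ≈ 8.940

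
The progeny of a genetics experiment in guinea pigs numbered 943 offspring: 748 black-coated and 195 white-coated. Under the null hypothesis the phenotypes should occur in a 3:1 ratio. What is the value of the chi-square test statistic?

Expected counts for N = 943 under a 3:1 ratio (total parts = 4):
  black-coated: 943 × 3/4 = 707.25
  white-coated: 943 × 1/4 = 235.75
χ² = Σ (O − E)² / E
  black-coated: (748 − 707.25)² / 707.25 = 2.3479
  white-coated: (195 − 235.75)² / 235.75 = 7.0437
χ² = 2.3479 + 7.0437 = 9.3916 ≈ 9.392

9.392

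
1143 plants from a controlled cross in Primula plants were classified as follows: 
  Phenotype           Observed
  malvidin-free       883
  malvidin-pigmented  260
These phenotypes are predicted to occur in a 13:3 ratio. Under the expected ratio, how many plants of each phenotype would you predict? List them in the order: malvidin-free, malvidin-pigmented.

928.6875, 214.3125

The 13:3 ratio has 16 parts, so with N = 1143 the expected counts are:
  malvidin-free: 1143 × 13/16 = 928.6875
  malvidin-pigmented: 1143 × 3/16 = 214.3125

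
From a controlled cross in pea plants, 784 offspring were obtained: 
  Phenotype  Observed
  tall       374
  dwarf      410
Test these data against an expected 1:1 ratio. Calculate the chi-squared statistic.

1.653

Under the 1:1 hypothesis (Σ ratio = 2, N = 784):
  tall: 784 × 1/2 = 392
  dwarf: 784 × 1/2 = 392
χ² = Σ (O − E)² / E
  tall: (374 − 392)² / 392 = 0.8265
  dwarf: (410 − 392)² / 392 = 0.8265
χ² = 0.8265 + 0.8265 = 1.653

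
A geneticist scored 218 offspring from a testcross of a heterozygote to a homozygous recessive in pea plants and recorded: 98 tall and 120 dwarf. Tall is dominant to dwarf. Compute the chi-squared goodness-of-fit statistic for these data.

A testcross of a heterozygote (Aa × aa) gives a 1:1 phenotypic ratio.
Under the 1:1 hypothesis (Σ ratio = 2, N = 218):
  tall: 218 × 1/2 = 109
  dwarf: 218 × 1/2 = 109
χ² = Σ (O − E)² / E
  tall: (98 − 109)² / 109 = 1.1101
  dwarf: (120 − 109)² / 109 = 1.1101
χ² = 1.1101 + 1.1101 = 2.2202 ≈ 2.220

2.220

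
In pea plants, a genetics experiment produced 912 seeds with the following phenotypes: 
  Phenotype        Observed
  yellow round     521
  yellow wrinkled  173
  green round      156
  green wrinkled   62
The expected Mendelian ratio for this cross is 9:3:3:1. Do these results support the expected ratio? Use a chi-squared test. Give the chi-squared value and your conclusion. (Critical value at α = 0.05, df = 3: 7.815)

1.903; consistent

Expected counts for N = 912 under a 9:3:3:1 ratio (total parts = 16):
  yellow round: 912 × 9/16 = 513
  yellow wrinkled: 912 × 3/16 = 171
  green round: 912 × 3/16 = 171
  green wrinkled: 912 × 1/16 = 57
χ² = Σ (O − E)² / E
  yellow round: (521 − 513)² / 513 = 0.1248
  yellow wrinkled: (173 − 171)² / 171 = 0.0234
  green round: (156 − 171)² / 171 = 1.3158
  green wrinkled: (62 − 57)² / 57 = 0.4386
χ² = 0.1248 + 0.0234 + 1.3158 + 0.4386 = 1.9026 ≈ 1.903
Degrees of freedom = 4 − 1 = 3; critical value at α = 0.05 is 7.815.
Since 1.903 < 7.815, we fail to reject the null hypothesis — the data are consistent with the 9:3:3:1 ratio.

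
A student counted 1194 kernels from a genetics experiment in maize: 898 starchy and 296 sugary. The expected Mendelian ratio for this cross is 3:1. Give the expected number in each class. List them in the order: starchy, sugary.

Under the 3:1 hypothesis (Σ ratio = 4, N = 1194):
  starchy: 1194 × 3/4 = 895.5
  sugary: 1194 × 1/4 = 298.5

895.5, 298.5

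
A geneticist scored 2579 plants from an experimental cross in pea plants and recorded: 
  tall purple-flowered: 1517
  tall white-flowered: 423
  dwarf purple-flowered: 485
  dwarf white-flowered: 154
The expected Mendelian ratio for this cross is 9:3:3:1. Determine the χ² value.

Expected counts for N = 2579 under a 9:3:3:1 ratio (total parts = 16):
  tall purple-flowered: 2579 × 9/16 = 1450.6875
  tall white-flowered: 2579 × 3/16 = 483.5625
  dwarf purple-flowered: 2579 × 3/16 = 483.5625
  dwarf white-flowered: 2579 × 1/16 = 161.1875
χ² = Σ (O − E)² / E
  tall purple-flowered: (1517 − 1450.6875)² / 1450.6875 = 3.0312
  tall white-flowered: (423 − 483.5625)² / 483.5625 = 7.5850
  dwarf purple-flowered: (485 − 483.5625)² / 483.5625 = 0.0043
  dwarf white-flowered: (154 − 161.1875)² / 161.1875 = 0.3205
χ² = 3.0312 + 7.5850 + 0.0043 + 0.3205 = 10.941

10.941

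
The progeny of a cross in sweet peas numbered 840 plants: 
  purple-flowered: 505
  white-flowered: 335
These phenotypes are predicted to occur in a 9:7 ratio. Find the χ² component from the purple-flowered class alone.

Expected counts for N = 840 under a 9:7 ratio (total parts = 16):
  purple-flowered: 840 × 9/16 = 472.5
  white-flowered: 840 × 7/16 = 367.5
Contribution of purple-flowered: (505 − 472.5)² / 472.5 = 2.2354

2.235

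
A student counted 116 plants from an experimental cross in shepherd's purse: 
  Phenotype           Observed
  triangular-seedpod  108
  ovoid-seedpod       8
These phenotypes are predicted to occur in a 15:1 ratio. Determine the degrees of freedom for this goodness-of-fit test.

1

A goodness-of-fit test with 2 phenotype classes has df = 2 − 1 = 1.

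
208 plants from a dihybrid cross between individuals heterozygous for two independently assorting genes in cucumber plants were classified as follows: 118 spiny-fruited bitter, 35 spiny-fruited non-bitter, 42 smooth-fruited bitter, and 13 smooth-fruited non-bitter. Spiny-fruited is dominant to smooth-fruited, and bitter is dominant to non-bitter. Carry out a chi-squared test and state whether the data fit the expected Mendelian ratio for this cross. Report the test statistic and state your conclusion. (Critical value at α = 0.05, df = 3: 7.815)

A dihybrid F₂ with independent assortment and complete dominance at both loci gives a 9:3:3:1 phenotypic ratio.
Total ratio parts = 16. Expected numbers out of 208:
  spiny-fruited bitter: 208 × 9/16 = 117
  spiny-fruited non-bitter: 208 × 3/16 = 39
  smooth-fruited bitter: 208 × 3/16 = 39
  smooth-fruited non-bitter: 208 × 1/16 = 13
χ² = Σ (O − E)² / E
  spiny-fruited bitter: (118 − 117)² / 117 = 0.0085
  spiny-fruited non-bitter: (35 − 39)² / 39 = 0.4103
  smooth-fruited bitter: (42 − 39)² / 39 = 0.2308
  smooth-fruited non-bitter: (13 − 13)² / 13 = 0.0000
χ² = 0.0085 + 0.4103 + 0.2308 + 0.0000 = 0.6496 ≈ 0.650
Degrees of freedom = 4 − 1 = 3; critical value at α = 0.05 is 7.815.
Since 0.650 < 7.815, we fail to reject the null hypothesis — the data are consistent with the 9:3:3:1 ratio.

0.650; consistent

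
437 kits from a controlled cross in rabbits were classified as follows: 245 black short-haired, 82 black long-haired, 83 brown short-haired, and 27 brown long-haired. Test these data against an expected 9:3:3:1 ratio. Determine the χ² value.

The 9:3:3:1 ratio has 16 parts, so with N = 437 the expected counts are:
  black short-haired: 437 × 9/16 = 245.8125
  black long-haired: 437 × 3/16 = 81.9375
  brown short-haired: 437 × 3/16 = 81.9375
  brown long-haired: 437 × 1/16 = 27.3125
χ² = Σ (O − E)² / E
  black short-haired: (245 − 245.8125)² / 245.8125 = 0.0027
  black long-haired: (82 − 81.9375)² / 81.9375 = 0.0000
  brown short-haired: (83 − 81.9375)² / 81.9375 = 0.0138
  brown long-haired: (27 − 27.3125)² / 27.3125 = 0.0036
χ² = 0.0027 + 0.0000 + 0.0138 + 0.0036 = 0.0201 ≈ 0.020

0.020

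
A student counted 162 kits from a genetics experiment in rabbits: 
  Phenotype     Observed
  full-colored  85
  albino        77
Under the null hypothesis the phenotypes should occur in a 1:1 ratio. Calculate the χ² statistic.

0.395

Expected counts for N = 162 under a 1:1 ratio (total parts = 2):
  full-colored: 162 × 1/2 = 81
  albino: 162 × 1/2 = 81
χ² = Σ (O − E)² / E
  full-colored: (85 − 81)² / 81 = 0.1975
  albino: (77 − 81)² / 81 = 0.1975
χ² = 0.1975 + 0.1975 = 0.395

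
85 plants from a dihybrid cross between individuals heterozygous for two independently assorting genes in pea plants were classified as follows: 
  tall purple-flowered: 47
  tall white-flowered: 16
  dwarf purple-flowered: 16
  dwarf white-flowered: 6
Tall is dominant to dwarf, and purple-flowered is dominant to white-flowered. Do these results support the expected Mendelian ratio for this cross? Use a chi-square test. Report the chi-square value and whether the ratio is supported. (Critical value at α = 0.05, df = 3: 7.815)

A dihybrid F₂ with independent assortment and complete dominance at both loci gives a 9:3:3:1 phenotypic ratio.
Expected counts for N = 85 under a 9:3:3:1 ratio (total parts = 16):
  tall purple-flowered: 85 × 9/16 = 47.8125
  tall white-flowered: 85 × 3/16 = 15.9375
  dwarf purple-flowered: 85 × 3/16 = 15.9375
  dwarf white-flowered: 85 × 1/16 = 5.3125
χ² = Σ (O − E)² / E
  tall purple-flowered: (47 − 47.8125)² / 47.8125 = 0.0138
  tall white-flowered: (16 − 15.9375)² / 15.9375 = 0.0002
  dwarf purple-flowered: (16 − 15.9375)² / 15.9375 = 0.0002
  dwarf white-flowered: (6 − 5.3125)² / 5.3125 = 0.0890
χ² = 0.0138 + 0.0002 + 0.0002 + 0.0890 = 0.1032 ≈ 0.103
Degrees of freedom = 4 − 1 = 3; critical value at α = 0.05 is 7.815.
Since 0.103 < 7.815, we fail to reject the null hypothesis — the data are consistent with the 9:3:3:1 ratio.

0.103; consistent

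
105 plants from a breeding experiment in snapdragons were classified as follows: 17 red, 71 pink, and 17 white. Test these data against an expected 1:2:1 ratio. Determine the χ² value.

13.038

Under the 1:2:1 hypothesis (Σ ratio = 4, N = 105):
  red: 105 × 1/4 = 26.25
  pink: 105 × 2/4 = 52.5
  white: 105 × 1/4 = 26.25
χ² = Σ (O − E)² / E
  red: (17 − 26.25)² / 26.25 = 3.2595
  pink: (71 − 52.5)² / 52.5 = 6.5190
  white: (17 − 26.25)² / 26.25 = 3.2595
χ² = 3.2595 + 6.5190 + 3.2595 = 13.038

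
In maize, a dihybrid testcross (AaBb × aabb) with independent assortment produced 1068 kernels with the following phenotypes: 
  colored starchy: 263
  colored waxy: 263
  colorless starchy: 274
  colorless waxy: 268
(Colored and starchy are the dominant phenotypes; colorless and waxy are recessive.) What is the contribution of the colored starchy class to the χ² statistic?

0.060

A dihybrid testcross with independent assortment gives a 1:1:1:1 ratio.
Total ratio parts = 4. Expected numbers out of 1068:
  colored starchy: 1068 × 1/4 = 267
  colored waxy: 1068 × 1/4 = 267
  colorless starchy: 1068 × 1/4 = 267
  colorless waxy: 1068 × 1/4 = 267
Contribution of colored starchy: (263 − 267)² / 267 = 0.0599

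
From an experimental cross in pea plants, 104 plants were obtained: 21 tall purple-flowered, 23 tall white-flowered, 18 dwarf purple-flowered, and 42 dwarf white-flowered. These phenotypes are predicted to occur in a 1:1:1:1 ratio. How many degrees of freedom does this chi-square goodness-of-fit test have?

3

A goodness-of-fit test with 4 phenotype classes has df = 4 − 1 = 3.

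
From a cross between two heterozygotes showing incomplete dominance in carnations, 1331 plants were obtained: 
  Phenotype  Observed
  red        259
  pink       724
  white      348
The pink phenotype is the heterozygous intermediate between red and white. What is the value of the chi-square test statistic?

With incomplete dominance, a heterozygote × heterozygote cross gives a 1:2:1 phenotypic ratio.
The 1:2:1 ratio has 4 parts, so with N = 1331 the expected counts are:
  red: 1331 × 1/4 = 332.75
  pink: 1331 × 2/4 = 665.5
  white: 1331 × 1/4 = 332.75
χ² = Σ (O − E)² / E
  red: (259 − 332.75)² / 332.75 = 16.3458
  pink: (724 − 665.5)² / 665.5 = 5.1424
  white: (348 − 332.75)² / 332.75 = 0.6989
χ² = 16.3458 + 5.1424 + 0.6989 = 22.1871 ≈ 22.187

22.187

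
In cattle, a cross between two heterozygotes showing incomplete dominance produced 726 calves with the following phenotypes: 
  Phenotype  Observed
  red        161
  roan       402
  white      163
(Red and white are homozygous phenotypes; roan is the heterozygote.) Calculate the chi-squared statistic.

8.391

With incomplete dominance, a heterozygote × heterozygote cross gives a 1:2:1 phenotypic ratio.
The 1:2:1 ratio has 4 parts, so with N = 726 the expected counts are:
  red: 726 × 1/4 = 181.5
  roan: 726 × 2/4 = 363
  white: 726 × 1/4 = 181.5
χ² = Σ (O − E)² / E
  red: (161 − 181.5)² / 181.5 = 2.3154
  roan: (402 − 363)² / 363 = 4.1901
  white: (163 − 181.5)² / 181.5 = 1.8857
χ² = 2.3154 + 4.1901 + 1.8857 = 8.3912 ≈ 8.391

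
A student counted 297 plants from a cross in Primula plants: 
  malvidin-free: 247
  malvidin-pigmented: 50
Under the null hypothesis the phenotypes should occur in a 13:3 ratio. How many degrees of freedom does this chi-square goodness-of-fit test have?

1

A goodness-of-fit test with 2 phenotype classes has df = 2 − 1 = 1.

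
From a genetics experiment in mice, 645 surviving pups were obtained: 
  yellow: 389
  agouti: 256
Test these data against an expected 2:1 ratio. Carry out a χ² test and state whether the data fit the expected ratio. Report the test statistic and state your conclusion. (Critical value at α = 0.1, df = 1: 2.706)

The 2:1 ratio has 3 parts, so with N = 645 the expected counts are:
  yellow: 645 × 2/3 = 430
  agouti: 645 × 1/3 = 215
χ² = Σ (O − E)² / E
  yellow: (389 − 430)² / 430 = 3.9093
  agouti: (256 − 215)² / 215 = 7.8186
χ² = 3.9093 + 7.8186 = 11.7279 ≈ 11.728
Degrees of freedom = 2 − 1 = 1; critical value at α = 0.1 is 2.706.
Since 11.728 > 2.706, we reject the null hypothesis — the data do not fit the 2:1 ratio.

11.728; not consistent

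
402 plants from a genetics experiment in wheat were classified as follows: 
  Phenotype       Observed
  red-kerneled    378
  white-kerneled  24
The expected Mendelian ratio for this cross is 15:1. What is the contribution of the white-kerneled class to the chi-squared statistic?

The 15:1 ratio has 16 parts, so with N = 402 the expected counts are:
  red-kerneled: 402 × 15/16 = 376.875
  white-kerneled: 402 × 1/16 = 25.125
Contribution of white-kerneled: (24 − 25.125)² / 25.125 = 0.0504

0.050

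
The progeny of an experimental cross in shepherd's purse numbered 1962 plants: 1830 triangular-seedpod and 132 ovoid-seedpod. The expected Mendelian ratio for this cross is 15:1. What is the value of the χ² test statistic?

0.765

Total ratio parts = 16. Expected numbers out of 1962:
  triangular-seedpod: 1962 × 15/16 = 1839.375
  ovoid-seedpod: 1962 × 1/16 = 122.625
χ² = Σ (O − E)² / E
  triangular-seedpod: (1830 − 1839.375)² / 1839.375 = 0.0478
  ovoid-seedpod: (132 − 122.625)² / 122.625 = 0.7167
χ² = 0.0478 + 0.7167 = 0.7645 ≈ 0.765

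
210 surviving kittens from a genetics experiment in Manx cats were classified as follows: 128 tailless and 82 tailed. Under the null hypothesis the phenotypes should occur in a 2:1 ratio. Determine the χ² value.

Total ratio parts = 3. Expected numbers out of 210:
  tailless: 210 × 2/3 = 140
  tailed: 210 × 1/3 = 70
χ² = Σ (O − E)² / E
  tailless: (128 − 140)² / 140 = 1.0286
  tailed: (82 − 70)² / 70 = 2.0571
χ² = 1.0286 + 2.0571 = 3.0857 ≈ 3.086

3.086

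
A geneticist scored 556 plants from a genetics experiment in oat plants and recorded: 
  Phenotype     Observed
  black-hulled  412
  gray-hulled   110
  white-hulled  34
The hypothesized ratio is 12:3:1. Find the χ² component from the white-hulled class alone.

Expected counts for N = 556 under a 12:3:1 ratio (total parts = 16):
  black-hulled: 556 × 12/16 = 417
  gray-hulled: 556 × 3/16 = 104.25
  white-hulled: 556 × 1/16 = 34.75
Contribution of white-hulled: (34 − 34.75)² / 34.75 = 0.0162

0.016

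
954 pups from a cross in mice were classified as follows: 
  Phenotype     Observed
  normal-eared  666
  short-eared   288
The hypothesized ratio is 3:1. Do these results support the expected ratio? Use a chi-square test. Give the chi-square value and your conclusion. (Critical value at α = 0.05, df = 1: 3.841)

13.698; not consistent

The 3:1 ratio has 4 parts, so with N = 954 the expected counts are:
  normal-eared: 954 × 3/4 = 715.5
  short-eared: 954 × 1/4 = 238.5
χ² = Σ (O − E)² / E
  normal-eared: (666 − 715.5)² / 715.5 = 3.4245
  short-eared: (288 − 238.5)² / 238.5 = 10.2736
χ² = 3.4245 + 10.2736 = 13.6981 ≈ 13.698
Degrees of freedom = 2 − 1 = 1; critical value at α = 0.05 is 3.841.
Since 13.698 > 3.841, we reject the null hypothesis — the data do not fit the 3:1 ratio.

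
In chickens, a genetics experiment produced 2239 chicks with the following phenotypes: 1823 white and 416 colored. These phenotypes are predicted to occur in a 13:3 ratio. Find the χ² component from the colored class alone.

Expected counts for N = 2239 under a 13:3 ratio (total parts = 16):
  white: 2239 × 13/16 = 1819.1875
  colored: 2239 × 3/16 = 419.8125
Contribution of colored: (416 − 419.8125)² / 419.8125 = 0.0346

0.035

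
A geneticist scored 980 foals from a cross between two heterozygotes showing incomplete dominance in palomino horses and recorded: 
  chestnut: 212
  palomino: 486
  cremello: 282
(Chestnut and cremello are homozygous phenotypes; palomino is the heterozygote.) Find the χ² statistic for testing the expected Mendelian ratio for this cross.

10.065

With incomplete dominance, a heterozygote × heterozygote cross gives a 1:2:1 phenotypic ratio.
Total ratio parts = 4. Expected numbers out of 980:
  chestnut: 980 × 1/4 = 245
  palomino: 980 × 2/4 = 490
  cremello: 980 × 1/4 = 245
χ² = Σ (O − E)² / E
  chestnut: (212 − 245)² / 245 = 4.4449
  palomino: (486 − 490)² / 490 = 0.0327
  cremello: (282 − 245)² / 245 = 5.5878
χ² = 4.4449 + 0.0327 + 5.5878 = 10.0654 ≈ 10.065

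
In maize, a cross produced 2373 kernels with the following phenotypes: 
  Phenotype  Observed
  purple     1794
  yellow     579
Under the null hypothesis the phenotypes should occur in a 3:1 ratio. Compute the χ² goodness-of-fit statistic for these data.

0.456

The 3:1 ratio has 4 parts, so with N = 2373 the expected counts are:
  purple: 2373 × 3/4 = 1779.75
  yellow: 2373 × 1/4 = 593.25
χ² = Σ (O − E)² / E
  purple: (1794 − 1779.75)² / 1779.75 = 0.1141
  yellow: (579 − 593.25)² / 593.25 = 0.3423
χ² = 0.1141 + 0.3423 = 0.4564 ≈ 0.456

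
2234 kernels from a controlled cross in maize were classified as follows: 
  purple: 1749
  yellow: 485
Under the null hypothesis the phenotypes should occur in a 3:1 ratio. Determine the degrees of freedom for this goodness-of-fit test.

1

A goodness-of-fit test with 2 phenotype classes has df = 2 − 1 = 1.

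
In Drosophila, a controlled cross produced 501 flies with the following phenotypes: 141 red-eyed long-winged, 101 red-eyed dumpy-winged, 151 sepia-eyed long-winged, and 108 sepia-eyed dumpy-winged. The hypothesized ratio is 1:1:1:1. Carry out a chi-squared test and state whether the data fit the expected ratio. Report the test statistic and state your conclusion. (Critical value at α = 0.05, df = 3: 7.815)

The 1:1:1:1 ratio has 4 parts, so with N = 501 the expected counts are:
  red-eyed long-winged: 501 × 1/4 = 125.25
  red-eyed dumpy-winged: 501 × 1/4 = 125.25
  sepia-eyed long-winged: 501 × 1/4 = 125.25
  sepia-eyed dumpy-winged: 501 × 1/4 = 125.25
χ² = Σ (O − E)² / E
  red-eyed long-winged: (141 − 125.25)² / 125.25 = 1.9805
  red-eyed dumpy-winged: (101 − 125.25)² / 125.25 = 4.6951
  sepia-eyed long-winged: (151 − 125.25)² / 125.25 = 5.2939
  sepia-eyed dumpy-winged: (108 − 125.25)² / 125.25 = 2.3757
χ² = 1.9805 + 4.6951 + 5.2939 + 2.3757 = 14.3452 ≈ 14.345
Degrees of freedom = 4 − 1 = 3; critical value at α = 0.05 is 7.815.
Since 14.345 > 7.815, we reject the null hypothesis — the data do not fit the 1:1:1:1 ratio.

14.345; not consistent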